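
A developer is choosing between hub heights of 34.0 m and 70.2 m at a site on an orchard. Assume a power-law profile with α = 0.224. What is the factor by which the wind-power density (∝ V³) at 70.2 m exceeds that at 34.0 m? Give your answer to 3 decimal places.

1.628

Speed ratio: V_B/V_A = (z_B/z_A)^α = (70.2/34.0)^0.224 = (2.0647)^0.224 = 1.17633
Power-density ratio: P_B/P_A = (V_B/V_A)³ = (1.17633)³ = 1.62774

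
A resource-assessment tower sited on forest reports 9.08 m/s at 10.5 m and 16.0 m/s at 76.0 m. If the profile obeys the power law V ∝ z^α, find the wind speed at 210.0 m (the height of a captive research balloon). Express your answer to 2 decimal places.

First find α: α = ln(V₂/V₁)/ln(z₂/z₁) = ln(16.0/9.08)/ln(76.0/10.5) = 0.56651/1.97936 = 0.2862
Extrapolate from 76.0 m to 210.0 m: V₃ = 16.0 × (210.0/76.0)^0.2862 = 16.0 × 1.3376 = 21.4020 m/s

21.40 m/s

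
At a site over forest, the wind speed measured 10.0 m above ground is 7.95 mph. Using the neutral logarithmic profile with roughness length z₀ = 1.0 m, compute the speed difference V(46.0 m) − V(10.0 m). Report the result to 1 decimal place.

Log law: V₂ = V₁ · ln(z₂/z₀)/ln(z₁/z₀) = 7.95 × 3.8286/2.3026 = 13.2189 mph
ΔV = 13.2189 − 7.95 = 5.2689 mph

5.3 mph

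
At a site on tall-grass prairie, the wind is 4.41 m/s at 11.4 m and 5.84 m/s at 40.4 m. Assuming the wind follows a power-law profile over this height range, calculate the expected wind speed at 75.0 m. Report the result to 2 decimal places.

6.70 m/s

First find α: α = ln(V₂/V₁)/ln(z₂/z₁) = ln(5.84/4.41)/ln(40.4/11.4) = 0.28086/1.26522 = 0.2220
Extrapolate from 40.4 m to 75.0 m: V₃ = 5.84 × (75.0/40.4)^0.2220 = 5.84 × 1.1472 = 6.6997 m/s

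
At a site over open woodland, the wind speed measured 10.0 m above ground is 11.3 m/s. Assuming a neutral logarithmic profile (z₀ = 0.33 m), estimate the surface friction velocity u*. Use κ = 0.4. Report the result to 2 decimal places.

u* ≈ 1.33 m/s

Log law: V(z) = (u*/κ) · ln(z/z₀) ⇒ u* = κ · V / ln(z/z₀)
u* = 0.4 × 11.3 / ln(10.0/0.33) = 0.4 × 11.3 / 3.4112
   = 4.5200 / 3.4112 = 1.3250 m/s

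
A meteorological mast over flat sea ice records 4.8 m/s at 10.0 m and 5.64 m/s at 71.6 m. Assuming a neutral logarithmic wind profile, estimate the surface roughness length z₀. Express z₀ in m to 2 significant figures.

z₀ ≈ 0.00013 m

Log law: V(z) ∝ ln(z/z₀). With r = V₁/V₂ = 4.8/5.64 = 0.85106,
r · ln(z₂/z₀) = ln(z₁/z₀) ⇒ ln z₀ = (ln z₁ − r·ln z₂)/(1 − r)
ln z₀ = (2.30259 − 0.85106×4.27110) / 0.14894 = -8.9460
z₀ = exp(-8.9460) = 0.0001303 m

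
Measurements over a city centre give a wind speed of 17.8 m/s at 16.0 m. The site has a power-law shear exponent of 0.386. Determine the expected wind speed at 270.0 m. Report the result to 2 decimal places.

Power-law profile: V₂ = V₁ · (z₂/z₁)^α
V₂ = 17.8 × (270.0/16.0)^0.386 = 17.8 × (16.8750)^0.386
    = 17.8 × 2.9766 = 52.9829 m/s

52.98 m/s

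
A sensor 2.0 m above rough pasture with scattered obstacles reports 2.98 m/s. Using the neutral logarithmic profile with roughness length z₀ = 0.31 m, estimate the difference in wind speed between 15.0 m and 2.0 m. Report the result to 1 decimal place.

3.2 m/s

Log law: V₂ = V₁ · ln(z₂/z₀)/ln(z₁/z₀) = 2.98 × 3.8792/1.8643 = 6.2007 m/s
ΔV = 6.2007 − 2.98 = 3.2207 m/s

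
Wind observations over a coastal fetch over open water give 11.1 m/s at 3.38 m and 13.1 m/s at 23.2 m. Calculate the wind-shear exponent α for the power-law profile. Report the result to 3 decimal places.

Power law: V₂/V₁ = (z₂/z₁)^α ⇒ α = ln(V₂/V₁) / ln(z₂/z₁)
α = ln(13.1/11.1) / ln(23.2/3.38) = ln(1.1802) / ln(6.8639)
  = 0.16567 / 1.92628 = 0.08600

α ≈ 0.086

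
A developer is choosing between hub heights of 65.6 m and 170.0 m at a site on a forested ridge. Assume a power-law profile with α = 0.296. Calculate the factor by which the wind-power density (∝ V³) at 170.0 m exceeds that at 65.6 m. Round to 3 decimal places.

Speed ratio: V_B/V_A = (z_B/z_A)^α = (170.0/65.6)^0.296 = (2.5915)^0.296 = 1.32559
Power-density ratio: P_B/P_A = (V_B/V_A)³ = (1.32559)³ = 2.32931

2.329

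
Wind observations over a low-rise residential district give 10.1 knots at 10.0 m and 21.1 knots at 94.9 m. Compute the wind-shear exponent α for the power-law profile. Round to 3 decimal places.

α ≈ 0.327

Power law: V₂/V₁ = (z₂/z₁)^α ⇒ α = ln(V₂/V₁) / ln(z₂/z₁)
α = ln(21.1/10.1) / ln(94.9/10.0) = ln(2.0891) / ln(9.4900)
  = 0.73674 / 2.25024 = 0.32740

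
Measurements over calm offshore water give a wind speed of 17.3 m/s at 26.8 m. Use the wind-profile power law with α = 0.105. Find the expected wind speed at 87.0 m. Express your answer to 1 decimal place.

Power-law profile: V₂ = V₁ · (z₂/z₁)^α
V₂ = 17.3 × (87.0/26.8)^0.105 = 17.3 × (3.2463)^0.105
    = 17.3 × 1.1316 = 19.5768 m/s

19.6 m/s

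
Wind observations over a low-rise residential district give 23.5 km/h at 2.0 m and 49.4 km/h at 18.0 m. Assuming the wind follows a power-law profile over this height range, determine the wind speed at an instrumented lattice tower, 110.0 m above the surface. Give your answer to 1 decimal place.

First find α: α = ln(V₂/V₁)/ln(z₂/z₁) = ln(49.4/23.5)/ln(18.0/2.0) = 0.74295/2.19722 = 0.3381
Extrapolate from 18.0 m to 110.0 m: V₃ = 49.4 × (110.0/18.0)^0.3381 = 49.4 × 1.8442 = 91.1043 km/h

91.1 km/h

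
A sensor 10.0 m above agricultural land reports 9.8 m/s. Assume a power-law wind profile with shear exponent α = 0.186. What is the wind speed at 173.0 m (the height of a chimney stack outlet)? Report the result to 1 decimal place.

16.7 m/s

Power-law profile: V₂ = V₁ · (z₂/z₁)^α
V₂ = 9.8 × (173.0/10.0)^0.186 = 9.8 × (17.3000)^0.186
    = 9.8 × 1.6993 = 16.6534 m/s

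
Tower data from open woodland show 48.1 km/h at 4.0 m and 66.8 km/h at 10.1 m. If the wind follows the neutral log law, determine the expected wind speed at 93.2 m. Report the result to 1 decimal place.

111.7 km/h

Log law: V ∝ ln(z/z₀). From the pair, with r = V₁/V₂ = 0.72006,
ln z₀ = (ln z₁ − r·ln z₂)/(1 − r) = (1.3863 − 0.72006×2.3125)/0.27994 = -0.9962 → z₀ = 0.3693 m
V₃ = V₁ · ln(z₃/z₀)/ln(z₁/z₀) = 48.1 × 5.5309/2.3825 = 111.6645 km/h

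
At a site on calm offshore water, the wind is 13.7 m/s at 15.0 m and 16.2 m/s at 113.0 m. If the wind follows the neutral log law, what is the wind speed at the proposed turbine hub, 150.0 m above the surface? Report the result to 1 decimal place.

16.6 m/s

Log law: V ∝ ln(z/z₀). From the pair, with r = V₁/V₂ = 0.84568,
ln z₀ = (ln z₁ − r·ln z₂)/(1 − r) = (2.7081 − 0.84568×4.7274)/0.15432 = -8.3579 → z₀ = 0.0002345 m
V₃ = V₁ · ln(z₃/z₀)/ln(z₁/z₀) = 13.7 × 13.3686/11.0660 = 16.5507 m/s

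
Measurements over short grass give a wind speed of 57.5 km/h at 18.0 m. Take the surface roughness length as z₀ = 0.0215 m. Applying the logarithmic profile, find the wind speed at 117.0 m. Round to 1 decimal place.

73.5 km/h

Log law: V(z) ∝ ln(z/z₀), so V₂/V₁ = ln(z₂/z₀) / ln(z₁/z₀).
ln(117.0/0.0215) = 8.6019, ln(18.0/0.0215) = 6.7301
V₂ = 57.5 × 8.6019/6.7301 = 57.5 × 1.2781 = 73.4922 km/h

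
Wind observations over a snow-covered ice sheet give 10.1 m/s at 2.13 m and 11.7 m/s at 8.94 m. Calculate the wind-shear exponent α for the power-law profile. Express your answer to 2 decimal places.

α ≈ 0.10

Power law: V₂/V₁ = (z₂/z₁)^α ⇒ α = ln(V₂/V₁) / ln(z₂/z₁)
α = ln(11.7/10.1) / ln(8.94/2.13) = ln(1.1584) / ln(4.1972)
  = 0.14705 / 1.43441 = 0.10252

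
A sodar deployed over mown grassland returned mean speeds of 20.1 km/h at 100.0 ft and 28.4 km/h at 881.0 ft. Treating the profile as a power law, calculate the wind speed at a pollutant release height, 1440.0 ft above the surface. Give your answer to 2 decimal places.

First find α: α = ln(V₂/V₁)/ln(z₂/z₁) = ln(28.4/20.1)/ln(881.0/100.0) = 0.34567/2.17589 = 0.1589
Extrapolate from 881.0 ft to 1440.0 ft: V₃ = 28.4 × (1440.0/881.0)^0.1589 = 28.4 × 1.0812 = 30.7056 km/h

30.71 km/h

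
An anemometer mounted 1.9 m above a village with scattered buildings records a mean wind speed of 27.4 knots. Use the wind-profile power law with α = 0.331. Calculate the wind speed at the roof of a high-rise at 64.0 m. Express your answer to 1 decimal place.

87.8 knots

Power-law profile: V₂ = V₁ · (z₂/z₁)^α
V₂ = 27.4 × (64.0/1.9)^0.331 = 27.4 × (33.6842)^0.331
    = 27.4 × 3.2032 = 87.7665 knots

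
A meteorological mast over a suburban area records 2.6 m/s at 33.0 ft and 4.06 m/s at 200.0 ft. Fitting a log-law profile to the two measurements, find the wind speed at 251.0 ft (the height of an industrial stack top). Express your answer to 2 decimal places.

4.24 m/s

Log law: V ∝ ln(z/z₀). From the pair, with r = V₁/V₂ = 0.64039,
ln z₀ = (ln z₁ − r·ln z₂)/(1 − r) = (3.4965 − 0.64039×5.2983)/0.35961 = 0.2878 → z₀ = 1.333 ft
V₃ = V₁ · ln(z₃/z₀)/ln(z₁/z₀) = 2.6 × 5.2376/3.2087 = 4.2440 m/s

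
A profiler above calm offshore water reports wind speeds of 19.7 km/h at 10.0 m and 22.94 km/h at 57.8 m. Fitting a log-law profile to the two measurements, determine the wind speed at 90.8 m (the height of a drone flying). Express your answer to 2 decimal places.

Log law: V ∝ ln(z/z₀). From the pair, with r = V₁/V₂ = 0.85876,
ln z₀ = (ln z₁ − r·ln z₂)/(1 − r) = (2.3026 − 0.85876×4.0570)/0.14124 = -8.3646 → z₀ = 0.0002330 m
V₃ = V₁ · ln(z₃/z₀)/ln(z₁/z₀) = 19.7 × 12.8733/10.6672 = 23.7741 km/h

23.77 km/h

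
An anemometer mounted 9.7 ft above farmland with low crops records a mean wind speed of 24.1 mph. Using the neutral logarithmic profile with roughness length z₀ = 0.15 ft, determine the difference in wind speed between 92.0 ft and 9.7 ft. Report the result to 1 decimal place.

13.0 mph

Log law: V₂ = V₁ · ln(z₂/z₀)/ln(z₁/z₀) = 24.1 × 6.4189/4.1692 = 37.1040 mph
ΔV = 37.1040 − 24.1 = 13.0040 mph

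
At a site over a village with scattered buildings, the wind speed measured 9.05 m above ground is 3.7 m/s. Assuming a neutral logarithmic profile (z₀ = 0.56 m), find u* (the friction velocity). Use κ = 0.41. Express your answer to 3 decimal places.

u* ≈ 0.545 m/s

Log law: V(z) = (u*/κ) · ln(z/z₀) ⇒ u* = κ · V / ln(z/z₀)
u* = 0.41 × 3.7 / ln(9.05/0.56) = 0.41 × 3.7 / 2.7826
   = 1.5170 / 2.7826 = 0.5452 m/s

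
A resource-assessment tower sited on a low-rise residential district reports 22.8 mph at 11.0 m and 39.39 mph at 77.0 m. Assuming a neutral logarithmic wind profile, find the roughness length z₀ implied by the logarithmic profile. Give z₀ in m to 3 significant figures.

z₀ ≈ 0.759 m

Log law: V(z) ∝ ln(z/z₀). With r = V₁/V₂ = 22.8/39.39 = 0.57883,
r · ln(z₂/z₀) = ln(z₁/z₀) ⇒ ln z₀ = (ln z₁ − r·ln z₂)/(1 − r)
ln z₀ = (2.39790 − 0.57883×4.34381) / 0.42117 = -0.2764
z₀ = exp(-0.2764) = 0.7585 m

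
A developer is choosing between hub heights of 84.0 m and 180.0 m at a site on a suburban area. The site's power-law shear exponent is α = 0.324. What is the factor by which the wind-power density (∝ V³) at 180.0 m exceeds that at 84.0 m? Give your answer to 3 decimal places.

2.098

Speed ratio: V_B/V_A = (z_B/z_A)^α = (180.0/84.0)^0.324 = (2.1429)^0.324 = 1.28009
Power-density ratio: P_B/P_A = (V_B/V_A)³ = (1.28009)³ = 2.09761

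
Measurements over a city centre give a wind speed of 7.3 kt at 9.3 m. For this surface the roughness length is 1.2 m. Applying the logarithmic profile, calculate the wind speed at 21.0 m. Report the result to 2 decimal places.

10.20 kt

Log law: V(z) ∝ ln(z/z₀), so V₂/V₁ = ln(z₂/z₀) / ln(z₁/z₀).
ln(21.0/1.2) = 2.8622, ln(9.3/1.2) = 2.0477
V₂ = 7.3 × 2.8622/2.0477 = 7.3 × 1.3978 = 10.2037 kt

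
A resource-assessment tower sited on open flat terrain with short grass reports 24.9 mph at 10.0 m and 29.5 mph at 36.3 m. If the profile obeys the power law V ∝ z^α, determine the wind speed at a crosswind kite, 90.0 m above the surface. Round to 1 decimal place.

33.2 mph

First find α: α = ln(V₂/V₁)/ln(z₂/z₁) = ln(29.5/24.9)/ln(36.3/10.0) = 0.16952/1.28923 = 0.1315
Extrapolate from 36.3 m to 90.0 m: V₃ = 29.5 × (90.0/36.3)^0.1315 = 29.5 × 1.1268 = 33.2410 mph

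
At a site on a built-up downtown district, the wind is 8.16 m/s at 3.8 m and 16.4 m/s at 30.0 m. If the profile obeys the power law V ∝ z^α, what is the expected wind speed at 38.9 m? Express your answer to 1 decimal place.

First find α: α = ln(V₂/V₁)/ln(z₂/z₁) = ln(16.4/8.16)/ln(30.0/3.8) = 0.69804/2.06620 = 0.3378
Extrapolate from 30.0 m to 38.9 m: V₃ = 16.4 × (38.9/30.0)^0.3378 = 16.4 × 1.0917 = 17.9045 m/s

17.9 m/s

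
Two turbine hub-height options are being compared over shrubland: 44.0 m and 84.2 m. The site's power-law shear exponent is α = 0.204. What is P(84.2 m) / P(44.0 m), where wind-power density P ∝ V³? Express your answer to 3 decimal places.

1.488

Speed ratio: V_B/V_A = (z_B/z_A)^α = (84.2/44.0)^0.204 = (1.9136)^0.204 = 1.14156
Power-density ratio: P_B/P_A = (V_B/V_A)³ = (1.14156)³ = 1.48764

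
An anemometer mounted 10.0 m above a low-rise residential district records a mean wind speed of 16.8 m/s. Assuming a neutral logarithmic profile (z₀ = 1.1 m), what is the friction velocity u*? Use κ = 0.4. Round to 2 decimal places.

Log law: V(z) = (u*/κ) · ln(z/z₀) ⇒ u* = κ · V / ln(z/z₀)
u* = 0.4 × 16.8 / ln(10.0/1.1) = 0.4 × 16.8 / 2.2073
   = 6.7200 / 2.2073 = 3.0445 m/s

u* ≈ 3.04 m/s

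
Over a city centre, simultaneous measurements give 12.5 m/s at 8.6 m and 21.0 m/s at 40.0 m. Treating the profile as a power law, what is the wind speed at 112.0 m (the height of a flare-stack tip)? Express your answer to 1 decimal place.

First find α: α = ln(V₂/V₁)/ln(z₂/z₁) = ln(21.0/12.5)/ln(40.0/8.6) = 0.51879/1.53712 = 0.3375
Extrapolate from 40.0 m to 112.0 m: V₃ = 21.0 × (112.0/40.0)^0.3375 = 21.0 × 1.4155 = 29.7262 m/s

29.7 m/s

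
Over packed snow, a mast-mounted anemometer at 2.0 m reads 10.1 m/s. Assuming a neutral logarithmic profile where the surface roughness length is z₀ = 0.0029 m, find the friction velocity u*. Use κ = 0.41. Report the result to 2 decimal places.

Log law: V(z) = (u*/κ) · ln(z/z₀) ⇒ u* = κ · V / ln(z/z₀)
u* = 0.41 × 10.1 / ln(2.0/0.0029) = 0.41 × 10.1 / 6.5362
   = 4.1410 / 6.5362 = 0.6335 m/s

u* ≈ 0.63 m/s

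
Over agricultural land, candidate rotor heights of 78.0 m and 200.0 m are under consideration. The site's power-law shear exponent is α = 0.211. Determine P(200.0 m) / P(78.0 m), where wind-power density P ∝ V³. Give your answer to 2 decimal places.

1.81

Speed ratio: V_B/V_A = (z_B/z_A)^α = (200.0/78.0)^0.211 = (2.5641)^0.211 = 1.21979
Power-density ratio: P_B/P_A = (V_B/V_A)³ = (1.21979)³ = 1.81491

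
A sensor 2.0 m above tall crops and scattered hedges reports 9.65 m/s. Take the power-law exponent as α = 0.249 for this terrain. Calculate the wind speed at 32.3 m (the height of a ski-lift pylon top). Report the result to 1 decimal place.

Power-law profile: V₂ = V₁ · (z₂/z₁)^α
V₂ = 9.65 × (32.3/2.0)^0.249 = 9.65 × (16.1500)^0.249
    = 9.65 × 1.9991 = 19.2913 m/s

19.3 m/s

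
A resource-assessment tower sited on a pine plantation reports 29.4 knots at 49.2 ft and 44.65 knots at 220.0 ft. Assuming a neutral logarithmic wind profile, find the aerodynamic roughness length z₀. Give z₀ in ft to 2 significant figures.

Log law: V(z) ∝ ln(z/z₀). With r = V₁/V₂ = 29.4/44.65 = 0.65845,
r · ln(z₂/z₀) = ln(z₁/z₀) ⇒ ln z₀ = (ln z₁ − r·ln z₂)/(1 − r)
ln z₀ = (3.89589 − 0.65845×5.39363) / 0.34155 = 1.0085
z₀ = exp(1.0085) = 2.741 ft

z₀ ≈ 2.7 ft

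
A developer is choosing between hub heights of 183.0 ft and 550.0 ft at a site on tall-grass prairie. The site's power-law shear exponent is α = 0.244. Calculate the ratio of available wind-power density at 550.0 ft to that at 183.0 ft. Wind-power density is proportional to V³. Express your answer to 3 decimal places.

2.238

Speed ratio: V_B/V_A = (z_B/z_A)^α = (550.0/183.0)^0.244 = (3.0055)^0.244 = 1.30801
Power-density ratio: P_B/P_A = (V_B/V_A)³ = (1.30801)³ = 2.23785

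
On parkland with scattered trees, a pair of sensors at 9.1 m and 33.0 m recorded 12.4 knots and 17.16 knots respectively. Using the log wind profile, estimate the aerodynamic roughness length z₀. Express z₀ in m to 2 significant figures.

z₀ ≈ 0.32 m

Log law: V(z) ∝ ln(z/z₀). With r = V₁/V₂ = 12.4/17.16 = 0.72261,
r · ln(z₂/z₀) = ln(z₁/z₀) ⇒ ln z₀ = (ln z₁ − r·ln z₂)/(1 − r)
ln z₀ = (2.20827 − 0.72261×3.49651) / 0.27739 = -1.1476
z₀ = exp(-1.1476) = 0.3174 m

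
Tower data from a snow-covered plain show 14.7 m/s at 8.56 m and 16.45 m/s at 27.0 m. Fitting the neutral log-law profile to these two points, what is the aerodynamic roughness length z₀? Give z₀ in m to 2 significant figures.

Log law: V(z) ∝ ln(z/z₀). With r = V₁/V₂ = 14.7/16.45 = 0.89362,
r · ln(z₂/z₀) = ln(z₁/z₀) ⇒ ln z₀ = (ln z₁ − r·ln z₂)/(1 − r)
ln z₀ = (2.14710 − 0.89362×3.29584) / 0.10638 = -7.5023
z₀ = exp(-7.5023) = 0.0005518 m

z₀ ≈ 0.00055 m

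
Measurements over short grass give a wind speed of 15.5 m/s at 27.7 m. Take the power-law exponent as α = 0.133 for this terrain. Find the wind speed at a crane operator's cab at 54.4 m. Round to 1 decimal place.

17.0 m/s

Power-law profile: V₂ = V₁ · (z₂/z₁)^α
V₂ = 15.5 × (54.4/27.7)^0.133 = 15.5 × (1.9639)^0.133
    = 15.5 × 1.0939 = 16.9557 m/s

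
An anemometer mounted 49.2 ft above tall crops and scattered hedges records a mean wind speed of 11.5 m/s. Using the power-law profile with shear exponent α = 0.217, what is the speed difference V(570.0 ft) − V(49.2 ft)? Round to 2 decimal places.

Power law: V₂ = V₁ · (z₂/z₁)^α = 11.5 × (11.5854)^0.217 = 19.5689 m/s
ΔV = 19.5689 − 11.5 = 8.0689 m/s

8.07 m/s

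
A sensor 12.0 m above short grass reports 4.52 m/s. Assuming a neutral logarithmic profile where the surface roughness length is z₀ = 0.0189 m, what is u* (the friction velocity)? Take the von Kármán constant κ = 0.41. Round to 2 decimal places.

u* ≈ 0.29 m/s

Log law: V(z) = (u*/κ) · ln(z/z₀) ⇒ u* = κ · V / ln(z/z₀)
u* = 0.41 × 4.52 / ln(12.0/0.0189) = 0.41 × 4.52 / 6.4535
   = 1.8532 / 6.4535 = 0.2872 m/s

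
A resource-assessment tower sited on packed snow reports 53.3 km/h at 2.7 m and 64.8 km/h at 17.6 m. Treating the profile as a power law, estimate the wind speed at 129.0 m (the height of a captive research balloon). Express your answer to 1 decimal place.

First find α: α = ln(V₂/V₁)/ln(z₂/z₁) = ln(64.8/53.3)/ln(17.6/2.7) = 0.19537/1.87465 = 0.1042
Extrapolate from 17.6 m to 129.0 m: V₃ = 64.8 × (129.0/17.6)^0.1042 = 64.8 × 1.2307 = 79.7499 km/h

79.7 km/h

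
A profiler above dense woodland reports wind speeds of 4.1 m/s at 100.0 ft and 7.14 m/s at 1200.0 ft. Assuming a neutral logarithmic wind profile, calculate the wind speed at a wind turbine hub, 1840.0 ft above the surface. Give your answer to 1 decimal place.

7.7 m/s

Log law: V ∝ ln(z/z₀). From the pair, with r = V₁/V₂ = 0.57423,
ln z₀ = (ln z₁ − r·ln z₂)/(1 − r) = (4.6052 − 0.57423×7.0901)/0.42577 = 1.2538 → z₀ = 3.504 ft
V₃ = V₁ · ln(z₃/z₀)/ln(z₁/z₀) = 4.1 × 6.2637/3.3514 = 7.6629 m/s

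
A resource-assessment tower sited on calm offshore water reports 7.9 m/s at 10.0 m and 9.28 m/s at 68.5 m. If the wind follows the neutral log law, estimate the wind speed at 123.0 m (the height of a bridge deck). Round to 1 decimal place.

Log law: V ∝ ln(z/z₀). From the pair, with r = V₁/V₂ = 0.85129,
ln z₀ = (ln z₁ − r·ln z₂)/(1 − r) = (2.3026 − 0.85129×4.2268)/0.14871 = -8.7130 → z₀ = 0.0001644 m
V₃ = V₁ · ln(z₃/z₀)/ln(z₁/z₀) = 7.9 × 13.5252/11.0156 = 9.6998 m/s

9.7 m/s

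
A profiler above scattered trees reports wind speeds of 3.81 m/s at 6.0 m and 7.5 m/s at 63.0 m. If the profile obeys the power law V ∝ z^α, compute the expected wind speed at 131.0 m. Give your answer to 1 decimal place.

First find α: α = ln(V₂/V₁)/ln(z₂/z₁) = ln(7.5/3.81)/ln(63.0/6.0) = 0.67727/2.35138 = 0.2880
Extrapolate from 63.0 m to 131.0 m: V₃ = 7.5 × (131.0/63.0)^0.2880 = 7.5 × 1.2347 = 9.2605 m/s

9.3 m/s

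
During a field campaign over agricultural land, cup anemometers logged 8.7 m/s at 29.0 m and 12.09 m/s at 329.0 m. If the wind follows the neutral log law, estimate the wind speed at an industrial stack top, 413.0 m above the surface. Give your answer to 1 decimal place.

Log law: V ∝ ln(z/z₀). From the pair, with r = V₁/V₂ = 0.71960,
ln z₀ = (ln z₁ − r·ln z₂)/(1 − r) = (3.3673 − 0.71960×5.7961)/0.28040 = -2.8658 → z₀ = 0.05694 m
V₃ = V₁ · ln(z₃/z₀)/ln(z₁/z₀) = 8.7 × 8.8893/6.2331 = 12.4074 m/s

12.4 m/s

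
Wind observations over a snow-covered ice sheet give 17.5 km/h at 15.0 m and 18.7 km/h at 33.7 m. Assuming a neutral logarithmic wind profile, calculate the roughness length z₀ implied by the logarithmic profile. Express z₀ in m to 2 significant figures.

Log law: V(z) ∝ ln(z/z₀). With r = V₁/V₂ = 17.5/18.7 = 0.93583,
r · ln(z₂/z₀) = ln(z₁/z₀) ⇒ ln z₀ = (ln z₁ − r·ln z₂)/(1 − r)
ln z₀ = (2.70805 − 0.93583×3.51750) / 0.06417 = -9.0964
z₀ = exp(-9.0964) = 0.0001121 m

z₀ ≈ 0.00011 m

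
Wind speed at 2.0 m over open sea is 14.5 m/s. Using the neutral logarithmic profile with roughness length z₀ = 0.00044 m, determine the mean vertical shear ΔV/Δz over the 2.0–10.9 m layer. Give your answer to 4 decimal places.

0.3280 m/s/m

Log law: V₂ = V₁ · ln(z₂/z₀)/ln(z₁/z₀) = 14.5 × 10.1175/8.4219 = 17.4194 m/s
ΔV/Δz = (17.4194 − 14.5)/(10.9 − 2.0) = 2.9194/8.9000 = 0.32802 m/s/m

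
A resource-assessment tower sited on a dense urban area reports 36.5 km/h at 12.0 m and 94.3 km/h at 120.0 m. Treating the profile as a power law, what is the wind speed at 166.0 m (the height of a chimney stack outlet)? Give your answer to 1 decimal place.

First find α: α = ln(V₂/V₁)/ln(z₂/z₁) = ln(94.3/36.5)/ln(120.0/12.0) = 0.94917/2.30259 = 0.4122
Extrapolate from 120.0 m to 166.0 m: V₃ = 94.3 × (166.0/120.0)^0.4122 = 94.3 × 1.1431 = 107.7964 km/h

107.8 km/h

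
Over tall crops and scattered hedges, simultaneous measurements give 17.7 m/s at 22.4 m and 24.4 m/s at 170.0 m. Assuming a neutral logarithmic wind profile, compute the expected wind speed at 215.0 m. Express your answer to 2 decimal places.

25.18 m/s

Log law: V ∝ ln(z/z₀). From the pair, with r = V₁/V₂ = 0.72541,
ln z₀ = (ln z₁ − r·ln z₂)/(1 − r) = (3.1091 − 0.72541×5.1358)/0.27459 = -2.2452 → z₀ = 0.1059 m
V₃ = V₁ · ln(z₃/z₀)/ln(z₁/z₀) = 17.7 × 7.6158/5.3542 = 25.1763 m/s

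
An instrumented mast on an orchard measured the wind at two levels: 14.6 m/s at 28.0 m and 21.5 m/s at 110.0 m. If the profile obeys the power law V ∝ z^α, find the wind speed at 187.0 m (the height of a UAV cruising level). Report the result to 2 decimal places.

24.98 m/s

First find α: α = ln(V₂/V₁)/ln(z₂/z₁) = ln(21.5/14.6)/ln(110.0/28.0) = 0.38703/1.36828 = 0.2829
Extrapolate from 110.0 m to 187.0 m: V₃ = 21.5 × (187.0/110.0)^0.2829 = 21.5 × 1.1619 = 24.9818 m/s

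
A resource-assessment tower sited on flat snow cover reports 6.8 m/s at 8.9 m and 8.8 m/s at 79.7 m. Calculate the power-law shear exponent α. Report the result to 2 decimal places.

Power law: V₂/V₁ = (z₂/z₁)^α ⇒ α = ln(V₂/V₁) / ln(z₂/z₁)
α = ln(8.8/6.8) / ln(79.7/8.9) = ln(1.2941) / ln(8.9551)
  = 0.25783 / 2.19222 = 0.11761

α ≈ 0.12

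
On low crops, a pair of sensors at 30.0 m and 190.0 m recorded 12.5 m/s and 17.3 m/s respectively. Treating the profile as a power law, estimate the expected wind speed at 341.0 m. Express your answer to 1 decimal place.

19.2 m/s

First find α: α = ln(V₂/V₁)/ln(z₂/z₁) = ln(17.3/12.5)/ln(190.0/30.0) = 0.32498/1.84583 = 0.1761
Extrapolate from 190.0 m to 341.0 m: V₃ = 17.3 × (341.0/190.0)^0.1761 = 17.3 × 1.1085 = 19.1763 m/s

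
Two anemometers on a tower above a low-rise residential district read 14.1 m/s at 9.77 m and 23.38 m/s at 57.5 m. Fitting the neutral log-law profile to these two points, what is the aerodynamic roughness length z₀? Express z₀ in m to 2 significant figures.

Log law: V(z) ∝ ln(z/z₀). With r = V₁/V₂ = 14.1/23.38 = 0.60308,
r · ln(z₂/z₀) = ln(z₁/z₀) ⇒ ln z₀ = (ln z₁ − r·ln z₂)/(1 − r)
ln z₀ = (2.27932 − 0.60308×4.05178) / 0.39692 = -0.4138
z₀ = exp(-0.4138) = 0.6612 m

z₀ ≈ 0.66 m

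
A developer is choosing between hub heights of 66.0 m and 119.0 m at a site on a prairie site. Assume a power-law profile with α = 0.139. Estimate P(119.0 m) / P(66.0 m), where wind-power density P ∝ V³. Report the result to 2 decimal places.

1.28

Speed ratio: V_B/V_A = (z_B/z_A)^α = (119.0/66.0)^0.139 = (1.8030)^0.139 = 1.08539
Power-density ratio: P_B/P_A = (V_B/V_A)³ = (1.08539)³ = 1.27865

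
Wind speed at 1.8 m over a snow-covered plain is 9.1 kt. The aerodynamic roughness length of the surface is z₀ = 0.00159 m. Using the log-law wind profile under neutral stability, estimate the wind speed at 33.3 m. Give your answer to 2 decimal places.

12.88 kt

Log law: V(z) ∝ ln(z/z₀), so V₂/V₁ = ln(z₂/z₀) / ln(z₁/z₀).
ln(33.3/0.00159) = 9.9496, ln(1.8/0.00159) = 7.0318
V₂ = 9.1 × 9.9496/7.0318 = 9.1 × 1.4149 = 12.8759 kt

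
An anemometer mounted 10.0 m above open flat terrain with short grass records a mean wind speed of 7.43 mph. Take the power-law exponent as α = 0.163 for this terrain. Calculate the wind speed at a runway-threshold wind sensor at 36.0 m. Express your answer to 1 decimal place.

Power-law profile: V₂ = V₁ · (z₂/z₁)^α
V₂ = 7.43 × (36.0/10.0)^0.163 = 7.43 × (3.6000)^0.163
    = 7.43 × 1.2322 = 9.1552 mph

9.2 mph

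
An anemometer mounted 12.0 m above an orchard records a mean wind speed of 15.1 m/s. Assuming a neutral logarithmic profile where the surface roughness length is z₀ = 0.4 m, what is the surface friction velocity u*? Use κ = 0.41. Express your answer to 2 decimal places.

u* ≈ 1.82 m/s

Log law: V(z) = (u*/κ) · ln(z/z₀) ⇒ u* = κ · V / ln(z/z₀)
u* = 0.41 × 15.1 / ln(12.0/0.4) = 0.41 × 15.1 / 3.4012
   = 6.1910 / 3.4012 = 1.8202 m/s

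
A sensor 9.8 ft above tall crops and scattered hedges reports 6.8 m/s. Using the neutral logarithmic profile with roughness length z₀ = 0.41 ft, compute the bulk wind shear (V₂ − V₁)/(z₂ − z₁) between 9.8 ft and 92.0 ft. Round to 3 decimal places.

0.058 m/s/ft

Log law: V₂ = V₁ · ln(z₂/z₀)/ln(z₁/z₀) = 6.8 × 5.4134/3.1740 = 11.5977 m/s
ΔV/Δz = (11.5977 − 6.8)/(92.0 − 9.8) = 4.7977/82.2000 = 0.05837 m/s/ft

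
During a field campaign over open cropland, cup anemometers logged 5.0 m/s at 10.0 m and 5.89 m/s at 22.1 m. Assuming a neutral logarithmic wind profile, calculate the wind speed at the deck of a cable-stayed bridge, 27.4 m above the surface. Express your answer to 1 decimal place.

6.1 m/s

Log law: V ∝ ln(z/z₀). From the pair, with r = V₁/V₂ = 0.84890,
ln z₀ = (ln z₁ − r·ln z₂)/(1 − r) = (2.3026 − 0.84890×3.0956)/0.15110 = -2.1524 → z₀ = 0.1162 m
V₃ = V₁ · ln(z₃/z₀)/ln(z₁/z₀) = 5.0 × 5.4630/4.4550 = 6.1313 m/s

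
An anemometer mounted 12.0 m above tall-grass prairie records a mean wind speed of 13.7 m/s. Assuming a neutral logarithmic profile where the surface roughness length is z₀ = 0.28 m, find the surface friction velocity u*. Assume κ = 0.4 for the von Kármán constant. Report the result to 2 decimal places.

Log law: V(z) = (u*/κ) · ln(z/z₀) ⇒ u* = κ · V / ln(z/z₀)
u* = 0.4 × 13.7 / ln(12.0/0.28) = 0.4 × 13.7 / 3.7579
   = 5.4800 / 3.7579 = 1.4583 m/s

u* ≈ 1.46 m/s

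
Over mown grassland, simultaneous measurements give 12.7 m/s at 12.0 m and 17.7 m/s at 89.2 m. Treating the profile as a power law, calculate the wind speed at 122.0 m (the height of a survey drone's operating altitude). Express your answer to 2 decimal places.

First find α: α = ln(V₂/V₁)/ln(z₂/z₁) = ln(17.7/12.7)/ln(89.2/12.0) = 0.33196/2.00597 = 0.1655
Extrapolate from 89.2 m to 122.0 m: V₃ = 17.7 × (122.0/89.2)^0.1655 = 17.7 × 1.0532 = 18.6414 m/s

18.64 m/s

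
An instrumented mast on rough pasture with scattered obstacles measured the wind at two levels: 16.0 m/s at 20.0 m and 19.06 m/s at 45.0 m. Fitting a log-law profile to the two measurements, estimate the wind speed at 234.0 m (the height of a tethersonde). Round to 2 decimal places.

Log law: V ∝ ln(z/z₀). From the pair, with r = V₁/V₂ = 0.83945,
ln z₀ = (ln z₁ − r·ln z₂)/(1 − r) = (2.9957 − 0.83945×3.8067)/0.16055 = -1.2444 → z₀ = 0.2881 m
V₃ = V₁ · ln(z₃/z₀)/ln(z₁/z₀) = 16.0 × 6.6997/4.2402 = 25.2811 m/s

25.28 m/s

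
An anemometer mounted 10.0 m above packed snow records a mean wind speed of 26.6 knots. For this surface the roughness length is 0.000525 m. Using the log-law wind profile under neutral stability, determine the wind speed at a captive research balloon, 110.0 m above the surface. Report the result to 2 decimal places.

Log law: V(z) ∝ ln(z/z₀), so V₂/V₁ = ln(z₂/z₀) / ln(z₁/z₀).
ln(110.0/0.000525) = 12.2526, ln(10.0/0.000525) = 9.8547
V₂ = 26.6 × 12.2526/9.8547 = 26.6 × 1.2433 = 33.0724 knots

33.07 knots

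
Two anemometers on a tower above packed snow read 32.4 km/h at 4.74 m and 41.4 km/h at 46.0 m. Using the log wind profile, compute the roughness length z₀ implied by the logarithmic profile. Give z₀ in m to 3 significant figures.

z₀ ≈ 0.00133 m

Log law: V(z) ∝ ln(z/z₀). With r = V₁/V₂ = 32.4/41.4 = 0.78261,
r · ln(z₂/z₀) = ln(z₁/z₀) ⇒ ln z₀ = (ln z₁ − r·ln z₂)/(1 − r)
ln z₀ = (1.55604 − 0.78261×3.82864) / 0.21739 = -6.6253
z₀ = exp(-6.6253) = 0.001326 m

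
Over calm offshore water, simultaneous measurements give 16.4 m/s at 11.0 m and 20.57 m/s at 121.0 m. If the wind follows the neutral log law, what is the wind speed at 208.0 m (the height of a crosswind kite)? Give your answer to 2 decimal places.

21.51 m/s

Log law: V ∝ ln(z/z₀). From the pair, with r = V₁/V₂ = 0.79728,
ln z₀ = (ln z₁ − r·ln z₂)/(1 − r) = (2.3979 − 0.79728×4.7958)/0.20272 = -7.0327 → z₀ = 0.0008826 m
V₃ = V₁ · ln(z₃/z₀)/ln(z₁/z₀) = 16.4 × 12.3702/9.4306 = 21.5121 m/s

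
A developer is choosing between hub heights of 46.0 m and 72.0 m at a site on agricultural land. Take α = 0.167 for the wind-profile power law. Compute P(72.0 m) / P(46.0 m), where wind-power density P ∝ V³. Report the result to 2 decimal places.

1.25

Speed ratio: V_B/V_A = (z_B/z_A)^α = (72.0/46.0)^0.167 = (1.5652)^0.167 = 1.07769
Power-density ratio: P_B/P_A = (V_B/V_A)³ = (1.07769)³ = 1.25165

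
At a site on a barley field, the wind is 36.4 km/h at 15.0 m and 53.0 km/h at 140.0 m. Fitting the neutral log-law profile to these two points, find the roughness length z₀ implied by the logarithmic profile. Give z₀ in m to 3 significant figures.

z₀ ≈ 0.112 m

Log law: V(z) ∝ ln(z/z₀). With r = V₁/V₂ = 36.4/53.0 = 0.68679,
r · ln(z₂/z₀) = ln(z₁/z₀) ⇒ ln z₀ = (ln z₁ − r·ln z₂)/(1 − r)
ln z₀ = (2.70805 − 0.68679×4.94164) / 0.31321 = -2.1897
z₀ = exp(-2.1897) = 0.1119 m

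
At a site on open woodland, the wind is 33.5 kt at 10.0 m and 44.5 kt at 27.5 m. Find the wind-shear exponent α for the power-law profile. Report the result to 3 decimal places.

α ≈ 0.281

Power law: V₂/V₁ = (z₂/z₁)^α ⇒ α = ln(V₂/V₁) / ln(z₂/z₁)
α = ln(44.5/33.5) / ln(27.5/10.0) = ln(1.3284) / ln(2.7500)
  = 0.28394 / 1.01160 = 0.28069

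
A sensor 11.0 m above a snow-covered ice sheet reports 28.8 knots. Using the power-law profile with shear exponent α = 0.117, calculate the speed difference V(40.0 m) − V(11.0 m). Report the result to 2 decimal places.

4.70 knots

Power law: V₂ = V₁ · (z₂/z₁)^α = 28.8 × (3.6364)^0.117 = 33.4958 knots
ΔV = 33.4958 − 28.8 = 4.6958 knots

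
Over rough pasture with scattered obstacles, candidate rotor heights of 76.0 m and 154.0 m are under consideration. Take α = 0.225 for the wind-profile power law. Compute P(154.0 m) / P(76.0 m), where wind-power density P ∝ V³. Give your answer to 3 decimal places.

Speed ratio: V_B/V_A = (z_B/z_A)^α = (154.0/76.0)^0.225 = (2.0263)^0.225 = 1.17222
Power-density ratio: P_B/P_A = (V_B/V_A)³ = (1.17222)³ = 1.61075

1.611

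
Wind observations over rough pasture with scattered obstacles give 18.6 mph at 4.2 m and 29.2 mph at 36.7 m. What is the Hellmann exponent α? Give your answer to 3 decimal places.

α ≈ 0.208

Power law: V₂/V₁ = (z₂/z₁)^α ⇒ α = ln(V₂/V₁) / ln(z₂/z₁)
α = ln(29.2/18.6) / ln(36.7/4.2) = ln(1.5699) / ln(8.7381)
  = 0.45101 / 2.16769 = 0.20806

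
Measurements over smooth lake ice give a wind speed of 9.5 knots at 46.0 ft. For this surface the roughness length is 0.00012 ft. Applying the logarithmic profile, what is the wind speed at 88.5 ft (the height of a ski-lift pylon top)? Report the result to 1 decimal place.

Log law: V(z) ∝ ln(z/z₀), so V₂/V₁ = ln(z₂/z₀) / ln(z₁/z₀).
ln(88.5/0.00012) = 13.5110, ln(46.0/0.00012) = 12.8567
V₂ = 9.5 × 13.5110/12.8567 = 9.5 × 1.0509 = 9.9835 knots

10.0 knots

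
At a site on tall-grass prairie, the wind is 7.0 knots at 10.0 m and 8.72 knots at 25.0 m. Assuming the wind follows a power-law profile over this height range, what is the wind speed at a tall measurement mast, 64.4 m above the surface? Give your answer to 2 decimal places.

First find α: α = ln(V₂/V₁)/ln(z₂/z₁) = ln(8.72/7.0)/ln(25.0/10.0) = 0.21971/0.91629 = 0.2398
Extrapolate from 25.0 m to 64.4 m: V₃ = 8.72 × (64.4/25.0)^0.2398 = 8.72 × 1.2547 = 10.9409 knots

10.94 knots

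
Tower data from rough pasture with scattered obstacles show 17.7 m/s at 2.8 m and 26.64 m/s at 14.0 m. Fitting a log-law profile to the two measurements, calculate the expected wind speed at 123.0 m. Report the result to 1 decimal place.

Log law: V ∝ ln(z/z₀). From the pair, with r = V₁/V₂ = 0.66441,
ln z₀ = (ln z₁ − r·ln z₂)/(1 − r) = (1.0296 − 0.66441×2.6391)/0.33559 = -2.1569 → z₀ = 0.1157 m
V₃ = V₁ · ln(z₃/z₀)/ln(z₁/z₀) = 17.7 × 6.9690/3.1865 = 38.7111 m/s

38.7 m/s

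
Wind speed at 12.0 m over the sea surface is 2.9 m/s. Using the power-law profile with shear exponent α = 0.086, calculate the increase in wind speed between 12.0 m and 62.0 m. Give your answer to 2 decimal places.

0.44 m/s

Power law: V₂ = V₁ · (z₂/z₁)^α = 2.9 × (5.1667)^0.086 = 3.3399 m/s
ΔV = 3.3399 − 2.9 = 0.4399 m/s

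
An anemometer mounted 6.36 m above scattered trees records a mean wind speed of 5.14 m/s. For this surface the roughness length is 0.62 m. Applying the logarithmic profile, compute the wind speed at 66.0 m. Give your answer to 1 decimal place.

Log law: V(z) ∝ ln(z/z₀), so V₂/V₁ = ln(z₂/z₀) / ln(z₁/z₀).
ln(66.0/0.62) = 4.6677, ln(6.36/0.62) = 2.3281
V₂ = 5.14 × 4.6677/2.3281 = 5.14 × 2.0050 = 10.3055 m/s

10.3 m/s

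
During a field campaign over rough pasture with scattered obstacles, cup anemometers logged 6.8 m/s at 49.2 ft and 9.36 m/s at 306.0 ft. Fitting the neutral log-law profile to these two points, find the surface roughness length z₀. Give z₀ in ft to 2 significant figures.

z₀ ≈ 0.38 ft

Log law: V(z) ∝ ln(z/z₀). With r = V₁/V₂ = 6.8/9.36 = 0.72650,
r · ln(z₂/z₀) = ln(z₁/z₀) ⇒ ln z₀ = (ln z₁ − r·ln z₂)/(1 − r)
ln z₀ = (3.89589 − 0.72650×5.72359) / 0.27350 = -0.9589
z₀ = exp(-0.9589) = 0.3833 ft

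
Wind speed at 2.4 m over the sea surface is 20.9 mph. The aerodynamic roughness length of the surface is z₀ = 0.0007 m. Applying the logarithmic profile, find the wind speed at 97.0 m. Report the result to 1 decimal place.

Log law: V(z) ∝ ln(z/z₀), so V₂/V₁ = ln(z₂/z₀) / ln(z₁/z₀).
ln(97.0/0.0007) = 11.8391, ln(2.4/0.0007) = 8.1399
V₂ = 20.9 × 11.8391/8.1399 = 20.9 × 1.4545 = 30.3982 mph

30.4 mph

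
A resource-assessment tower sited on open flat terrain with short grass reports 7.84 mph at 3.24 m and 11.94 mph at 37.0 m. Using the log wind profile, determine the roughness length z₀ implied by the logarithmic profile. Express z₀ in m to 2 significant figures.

Log law: V(z) ∝ ln(z/z₀). With r = V₁/V₂ = 7.84/11.94 = 0.65662,
r · ln(z₂/z₀) = ln(z₁/z₀) ⇒ ln z₀ = (ln z₁ − r·ln z₂)/(1 − r)
ln z₀ = (1.17557 − 0.65662×3.61092) / 0.34338 = -3.4813
z₀ = exp(-3.4813) = 0.03077 m

z₀ ≈ 0.031 m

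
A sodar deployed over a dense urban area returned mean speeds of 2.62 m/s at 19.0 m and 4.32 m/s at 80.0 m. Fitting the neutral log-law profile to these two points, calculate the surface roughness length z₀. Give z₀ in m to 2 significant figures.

Log law: V(z) ∝ ln(z/z₀). With r = V₁/V₂ = 2.62/4.32 = 0.60648,
r · ln(z₂/z₀) = ln(z₁/z₀) ⇒ ln z₀ = (ln z₁ − r·ln z₂)/(1 − r)
ln z₀ = (2.94444 − 0.60648×4.38203) / 0.39352 = 0.7289
z₀ = exp(0.7289) = 2.073 m

z₀ ≈ 2.1 m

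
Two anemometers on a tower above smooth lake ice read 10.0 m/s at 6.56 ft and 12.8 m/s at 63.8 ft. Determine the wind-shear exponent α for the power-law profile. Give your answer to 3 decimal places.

α ≈ 0.109

Power law: V₂/V₁ = (z₂/z₁)^α ⇒ α = ln(V₂/V₁) / ln(z₂/z₁)
α = ln(12.8/10.0) / ln(63.8/6.56) = ln(1.2800) / ln(9.7256)
  = 0.24686 / 2.27476 = 0.10852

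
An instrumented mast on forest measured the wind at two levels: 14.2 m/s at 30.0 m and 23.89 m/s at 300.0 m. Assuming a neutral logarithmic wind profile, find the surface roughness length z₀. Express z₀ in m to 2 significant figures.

z₀ ≈ 1.0 m

Log law: V(z) ∝ ln(z/z₀). With r = V₁/V₂ = 14.2/23.89 = 0.59439,
r · ln(z₂/z₀) = ln(z₁/z₀) ⇒ ln z₀ = (ln z₁ − r·ln z₂)/(1 − r)
ln z₀ = (3.40120 − 0.59439×5.70378) / 0.40561 = 0.0269
z₀ = exp(0.0269) = 1.027 m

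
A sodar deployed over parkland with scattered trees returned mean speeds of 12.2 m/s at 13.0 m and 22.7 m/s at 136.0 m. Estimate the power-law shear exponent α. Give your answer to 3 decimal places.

α ≈ 0.264

Power law: V₂/V₁ = (z₂/z₁)^α ⇒ α = ln(V₂/V₁) / ln(z₂/z₁)
α = ln(22.7/12.2) / ln(136.0/13.0) = ln(1.8607) / ln(10.4615)
  = 0.62093 / 2.34771 = 0.26448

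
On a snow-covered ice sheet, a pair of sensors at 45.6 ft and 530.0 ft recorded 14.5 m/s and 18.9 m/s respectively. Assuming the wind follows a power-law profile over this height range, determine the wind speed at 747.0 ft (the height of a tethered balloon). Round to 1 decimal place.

First find α: α = ln(V₂/V₁)/ln(z₂/z₁) = ln(18.9/14.5)/ln(530.0/45.6) = 0.26501/2.45297 = 0.1080
Extrapolate from 530.0 ft to 747.0 ft: V₃ = 18.9 × (747.0/530.0)^0.1080 = 18.9 × 1.0378 = 19.6139 m/s

19.6 m/s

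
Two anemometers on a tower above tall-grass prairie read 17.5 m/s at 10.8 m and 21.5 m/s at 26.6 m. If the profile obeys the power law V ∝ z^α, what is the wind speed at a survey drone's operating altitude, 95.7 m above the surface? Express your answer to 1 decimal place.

28.8 m/s

First find α: α = ln(V₂/V₁)/ln(z₂/z₁) = ln(21.5/17.5)/ln(26.6/10.8) = 0.20585/0.90137 = 0.2284
Extrapolate from 26.6 m to 95.7 m: V₃ = 21.5 × (95.7/26.6)^0.2284 = 21.5 × 1.3396 = 28.8021 m/s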